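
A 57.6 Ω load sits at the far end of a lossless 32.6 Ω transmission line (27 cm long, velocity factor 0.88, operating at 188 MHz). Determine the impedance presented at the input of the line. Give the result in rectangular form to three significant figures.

λ = v/f = 0.88·c / 188 MHz = 1.4 m
βl = 2π·l/λ = 2π × 0.192 = 69.2°
tan(βl) = tan(69.2°) = 2.64
Z_in = Z_0·(Z_L + jZ_0·tanβl)/(Z_0 + jZ_L·tanβl)
     = 32.6·(57.6 + j85.9)/(32.6 + j152)

Z_in ≈ 20.2 − j8.04 Ω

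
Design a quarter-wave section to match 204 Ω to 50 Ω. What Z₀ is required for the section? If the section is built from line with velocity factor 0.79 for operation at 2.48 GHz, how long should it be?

Z_qwt ≈ 101 Ω; length ≈ 2.39 cm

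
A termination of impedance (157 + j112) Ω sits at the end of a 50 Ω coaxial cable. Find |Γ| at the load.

Γ = (Z_L − Z_0)/(Z_L + Z_0) = (107 + j112)/(207 + j112)
|Γ| = 155/235

|Γ| ≈ 0.658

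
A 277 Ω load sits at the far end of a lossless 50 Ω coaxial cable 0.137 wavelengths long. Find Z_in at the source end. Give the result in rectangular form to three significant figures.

βl = 2π × 0.137 = 49.3°
tan(βl) = tan(49.3°) = 1.16
Z_in = Z_0·(Z_L + jZ_0·tanβl)/(Z_0 + jZ_L·tanβl)
     = 50·(277 + j58.2)/(50 + j322)

Z_in ≈ 15.3 − j40.6 Ω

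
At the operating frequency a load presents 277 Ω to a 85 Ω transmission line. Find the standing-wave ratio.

Γ = (277 − 85)/(277 + 85) = 0.53
VSWR = (1 + 0.53)/(1 − 0.53)

VSWR ≈ 3.26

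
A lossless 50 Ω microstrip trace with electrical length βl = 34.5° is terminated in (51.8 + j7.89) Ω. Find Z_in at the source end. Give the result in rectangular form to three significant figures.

Z_in ≈ 58.6 + j0.606 Ω

tan(βl) = tan(34.5°) = 0.687
Z_in = Z_0·(Z_L + jZ_0·tanβl)/(Z_0 + jZ_L·tanβl)
     = 50·(51.8 + j42.3)/(44.6 + j35.6)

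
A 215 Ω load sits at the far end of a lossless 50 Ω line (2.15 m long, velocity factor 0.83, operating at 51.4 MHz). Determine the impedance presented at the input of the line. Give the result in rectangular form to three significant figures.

λ = v/f = 0.83·c / 51.4 MHz = 4.84 m
βl = 2π·l/λ = 2π × 0.444 = 160°
tan(βl) = tan(160°) = -0.368
Z_in = Z_0·(Z_L + jZ_0·tanβl)/(Z_0 + jZ_L·tanβl)
     = 50·(215 − j18.4)/(50 − j79.2)

Z_in ≈ 69.6 + j91.8 Ω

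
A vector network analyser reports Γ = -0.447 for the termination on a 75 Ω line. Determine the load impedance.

Z_L = Z_0·(1 + Γ)/(1 − Γ) = 75·(0.553)/(1.45)

Z_L ≈ 28.7 Ω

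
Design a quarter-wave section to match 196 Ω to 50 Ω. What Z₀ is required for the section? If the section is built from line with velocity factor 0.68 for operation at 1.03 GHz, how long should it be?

Z_qwt = √(Z_0·R_L) = √(50 × 196) = √9800
λ = 0.68·c/f = 0.198 m, so l = λ/4 = 0.0495 m

Z_qwt ≈ 99 Ω; length ≈ 4.95 cm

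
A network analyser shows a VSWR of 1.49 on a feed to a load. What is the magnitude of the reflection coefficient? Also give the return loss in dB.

|Γ| ≈ 0.197; return loss ≈ 14.1 dB

|Γ| = (S − 1)/(S + 1) = (1.49 − 1)/(1.49 + 1) = 0.49/2.49
RL = −20·log₁₀|Γ| = −20·log₁₀(0.197)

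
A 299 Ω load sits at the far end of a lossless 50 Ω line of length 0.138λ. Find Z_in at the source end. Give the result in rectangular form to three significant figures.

βl = 2π × 0.138 = 49.7°
tan(βl) = tan(49.7°) = 1.18
Z_in = Z_0·(Z_L + jZ_0·tanβl)/(Z_0 + jZ_L·tanβl)
     = 50·(299 + j58.9)/(50 + j352)

Z_in ≈ 14.1 − j40.4 Ω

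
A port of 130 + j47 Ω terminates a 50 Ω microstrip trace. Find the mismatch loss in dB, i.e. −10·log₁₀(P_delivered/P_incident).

Γ = (80 + j47)/(180 + j47), |Γ| = 0.499
|Γ|² = 0.249, so P_del/P_inc = 1 − |Γ|² = 0.751
ML = −10·log₁₀(1 − |Γ|²)

mismatch loss ≈ 1.24 dB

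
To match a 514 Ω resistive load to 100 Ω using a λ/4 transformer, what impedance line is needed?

Z_qwt ≈ 227 Ω

Z_qwt = √(Z_0·R_L) = √(100 × 514) = √51400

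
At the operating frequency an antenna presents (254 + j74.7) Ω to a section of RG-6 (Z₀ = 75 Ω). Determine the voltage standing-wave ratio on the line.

Γ = (Z_L − Z_0)/(Z_L + Z_0) = (179 + j74.7)/(329 + j74.7)
|Γ| = 194/337 = 0.575
VSWR = (1 + |Γ|)/(1 − |Γ|) = 1.57/0.425

VSWR ≈ 3.7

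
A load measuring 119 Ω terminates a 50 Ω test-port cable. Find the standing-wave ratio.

For a purely resistive load, VSWR = R_L/Z_0 or Z_0/R_L (whichever > 1) = 119/50

VSWR ≈ 2.38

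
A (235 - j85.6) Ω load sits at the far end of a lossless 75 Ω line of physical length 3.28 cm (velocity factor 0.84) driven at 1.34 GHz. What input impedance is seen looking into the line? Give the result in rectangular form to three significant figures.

λ = v/f = 0.84·c / 1.34 GHz = 0.188 m
βl = 2π·l/λ = 2π × 0.174 = 62.8°
tan(βl) = tan(62.8°) = 1.94
Z_in = Z_0·(Z_L + jZ_0·tanβl)/(Z_0 + jZ_L·tanβl)
     = 75·(235 + j60.3)/(241 + j457)

Z_in ≈ 23.7 − j26.1 Ω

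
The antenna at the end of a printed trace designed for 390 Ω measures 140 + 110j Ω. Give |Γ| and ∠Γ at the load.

Γ = (Z_L − Z_0)/(Z_L + Z_0) = (-250 + j110)/(530 + j110)
|Γ| = 273/541 = 0.505

Γ ≈ 0.505 ∠ 145°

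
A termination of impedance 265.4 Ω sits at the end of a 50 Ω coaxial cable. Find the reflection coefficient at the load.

Γ = (Z_L − Z_0)/(Z_L + Z_0) = (265.4 − 50)/(265.4 + 50) = 215.4/315.4

Γ = 0.683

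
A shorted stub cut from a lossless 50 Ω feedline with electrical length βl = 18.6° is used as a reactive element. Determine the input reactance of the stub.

tan(βl) = 0.337
For a shorted stub, Z_in = jZ_0·tan(βl)

X_in ≈ 16.8 Ω (inductive)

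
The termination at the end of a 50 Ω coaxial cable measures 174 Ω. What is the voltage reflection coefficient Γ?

Γ = (Z_L − Z_0)/(Z_L + Z_0) = (174 − 50)/(174 + 50) = 124/224

Γ = 0.554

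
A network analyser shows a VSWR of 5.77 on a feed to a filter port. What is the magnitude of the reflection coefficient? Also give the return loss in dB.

|Γ| = (S − 1)/(S + 1) = (5.77 − 1)/(5.77 + 1) = 4.77/6.77
RL = −20·log₁₀|Γ| = −20·log₁₀(0.705)

|Γ| ≈ 0.705; return loss ≈ 3.04 dB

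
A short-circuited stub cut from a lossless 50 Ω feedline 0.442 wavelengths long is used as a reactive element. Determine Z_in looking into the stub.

βl = 2π × 0.442 = 159°
tan(βl) = -0.381
For a short-circuited stub, Z_in = jZ_0·tan(βl)

Z_in ≈ −j19.1 Ω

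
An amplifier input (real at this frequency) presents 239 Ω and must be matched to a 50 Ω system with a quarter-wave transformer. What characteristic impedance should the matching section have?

Z_qwt = √(Z_0·R_L) = √(50 × 239) = √11950

Z_qwt ≈ 109 Ω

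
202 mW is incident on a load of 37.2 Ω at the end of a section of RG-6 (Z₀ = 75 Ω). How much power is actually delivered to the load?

Γ = (37.2 − 75)/(37.2 + 75) = -0.337
|Γ|² = 0.114
P_refl = |Γ|²·P_inc = 22.9 mW, P_del = (1 − |Γ|²)·P_inc = 179 mW

P_delivered ≈ 179 mW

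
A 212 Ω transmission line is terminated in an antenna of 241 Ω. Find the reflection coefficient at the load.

Γ = 0.064

Γ = (Z_L − Z_0)/(Z_L + Z_0) = (241 − 212)/(241 + 212) = 29/453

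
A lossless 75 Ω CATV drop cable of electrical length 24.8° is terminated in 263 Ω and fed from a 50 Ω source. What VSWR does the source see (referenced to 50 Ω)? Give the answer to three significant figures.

VSWR ≈ 4.77

tan(βl) = 0.462
Z_in = Z_0·(Z_L + jZ_0·tanβl)/(Z_0 + jZ_L·tanβl) = 88 − j108 Ω
Γ_s = (Z_in − Z_s)/(Z_in + Z_s) = (38 − j108)/(138 − j108), |Γ_s| = 0.653
VSWR = (1 + |Γ_s|)/(1 − |Γ_s|)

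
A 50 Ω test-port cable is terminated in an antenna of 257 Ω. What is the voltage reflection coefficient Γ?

Γ = 0.674

Γ = (Z_L − Z_0)/(Z_L + Z_0) = (257 − 50)/(257 + 50) = 207/307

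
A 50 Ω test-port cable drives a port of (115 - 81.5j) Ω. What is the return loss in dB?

RL ≈ 4.94 dB

Γ = (65 − j81.5)/(165 − j81.5), |Γ| = 0.566
RL = −20·log₁₀|Γ| = −20·log₁₀(0.566)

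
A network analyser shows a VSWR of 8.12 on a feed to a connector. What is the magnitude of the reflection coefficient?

|Γ| = (S − 1)/(S + 1) = (8.12 − 1)/(8.12 + 1) = 7.12/9.12

|Γ| ≈ 0.781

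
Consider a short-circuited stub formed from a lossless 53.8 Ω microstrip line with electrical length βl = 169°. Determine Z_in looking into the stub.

tan(βl) = -0.194
For a short-circuited stub, Z_in = jZ_0·tan(βl)

Z_in ≈ −j10.5 Ω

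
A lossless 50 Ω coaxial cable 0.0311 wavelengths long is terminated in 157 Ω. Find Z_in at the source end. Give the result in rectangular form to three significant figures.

Z_in ≈ 118 − j63.2 Ω

βl = 2π × 0.0311 = 11.2°
tan(βl) = tan(11.2°) = 0.198
Z_in = Z_0·(Z_L + jZ_0·tanβl)/(Z_0 + jZ_L·tanβl)
     = 50·(157 + j9.9)/(50 + j31.1)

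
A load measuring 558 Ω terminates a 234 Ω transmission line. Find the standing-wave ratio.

For a purely resistive load, VSWR = R_L/Z_0 or Z_0/R_L (whichever > 1) = 558/234

VSWR ≈ 2.38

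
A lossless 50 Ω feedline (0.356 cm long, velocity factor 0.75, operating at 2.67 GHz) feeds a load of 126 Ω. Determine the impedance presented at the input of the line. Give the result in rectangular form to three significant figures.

Z_in ≈ 92.1 − j49.5 Ω

λ = v/f = 0.75·c / 2.67 GHz = 0.0843 m
βl = 2π·l/λ = 2π × 0.0422 = 15.2°
tan(βl) = tan(15.2°) = 0.272
Z_in = Z_0·(Z_L + jZ_0·tanβl)/(Z_0 + jZ_L·tanβl)
     = 50·(126 + j13.6)/(50 + j34.3)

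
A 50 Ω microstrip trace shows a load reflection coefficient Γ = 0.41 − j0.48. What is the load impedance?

Z_L = Z_0·(1 + Γ)/(1 − Γ) = 50·(1.41 − j0.48)/(0.59 + j0.48)

Z_L ≈ 52 − j83 Ω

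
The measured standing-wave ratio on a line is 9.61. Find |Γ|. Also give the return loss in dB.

|Γ| = (S − 1)/(S + 1) = (9.61 − 1)/(9.61 + 1) = 8.61/10.6
RL = −20·log₁₀|Γ| = −20·log₁₀(0.811)

|Γ| ≈ 0.811; return loss ≈ 1.81 dB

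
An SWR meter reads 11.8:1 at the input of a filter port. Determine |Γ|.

|Γ| = (S − 1)/(S + 1) = (11.8 − 1)/(11.8 + 1) = 10.8/12.8

|Γ| ≈ 0.844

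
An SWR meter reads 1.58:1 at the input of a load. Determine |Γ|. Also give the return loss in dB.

|Γ| = (S − 1)/(S + 1) = (1.58 − 1)/(1.58 + 1) = 0.58/2.58
RL = −20·log₁₀|Γ| = −20·log₁₀(0.225)

|Γ| ≈ 0.225; return loss ≈ 13 dB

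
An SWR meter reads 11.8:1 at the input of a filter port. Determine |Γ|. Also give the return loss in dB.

|Γ| ≈ 0.844; return loss ≈ 1.48 dB

|Γ| = (S − 1)/(S + 1) = (11.8 − 1)/(11.8 + 1) = 10.8/12.8
RL = −20·log₁₀|Γ| = −20·log₁₀(0.844)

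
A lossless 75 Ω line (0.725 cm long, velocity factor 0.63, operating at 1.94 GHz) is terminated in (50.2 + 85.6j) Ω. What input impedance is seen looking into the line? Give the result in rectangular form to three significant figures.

Z_in ≈ 214 + j120 Ω

λ = v/f = 0.63·c / 1.94 GHz = 0.0974 m
βl = 2π·l/λ = 2π × 0.0744 = 26.8°
tan(βl) = tan(26.8°) = 0.505
Z_in = Z_0·(Z_L + jZ_0·tanβl)/(Z_0 + jZ_L·tanβl)
     = 75·(50.2 + j123)/(31.8 + j25.3)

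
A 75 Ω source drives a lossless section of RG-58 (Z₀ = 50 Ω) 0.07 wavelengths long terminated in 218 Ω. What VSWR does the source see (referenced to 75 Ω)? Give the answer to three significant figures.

βl = 2π × 0.07 = 25.2°
tan(βl) = 0.471
Z_in = Z_0·(Z_L + jZ_0·tanβl)/(Z_0 + jZ_L·tanβl) = 51.1 − j81.3 Ω
Γ_s = (Z_in − Z_s)/(Z_in + Z_s) = (-23.9 − j81.3)/(126 − j81.3), |Γ_s| = 0.565
VSWR = (1 + |Γ_s|)/(1 − |Γ_s|)

VSWR ≈ 3.6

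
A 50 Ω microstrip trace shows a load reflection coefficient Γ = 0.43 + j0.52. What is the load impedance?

Z_L = Z_0·(1 + Γ)/(1 − Γ) = 50·(1.43 + j0.52)/(0.57 − j0.52)

Z_L ≈ 45.8 + j87.4 Ω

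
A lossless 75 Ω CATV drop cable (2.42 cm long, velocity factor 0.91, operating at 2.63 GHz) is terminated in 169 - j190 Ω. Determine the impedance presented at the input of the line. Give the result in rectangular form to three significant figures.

Z_in ≈ 14.2 + j8.64 Ω

λ = v/f = 0.91·c / 2.63 GHz = 0.104 m
βl = 2π·l/λ = 2π × 0.233 = 83.9°
tan(βl) = tan(83.9°) = 9.4
Z_in = Z_0·(Z_L + jZ_0·tanβl)/(Z_0 + jZ_L·tanβl)
     = 75·(169 + j515)/(1860 + j1590)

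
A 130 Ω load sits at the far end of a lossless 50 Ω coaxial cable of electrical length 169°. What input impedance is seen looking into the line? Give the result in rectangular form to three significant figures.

tan(βl) = tan(169°) = -0.194
Z_in = Z_0·(Z_L + jZ_0·tanβl)/(Z_0 + jZ_L·tanβl)
     = 50·(130 − j9.72)/(50 − j25.3)

Z_in ≈ 107 + j44.6 Ω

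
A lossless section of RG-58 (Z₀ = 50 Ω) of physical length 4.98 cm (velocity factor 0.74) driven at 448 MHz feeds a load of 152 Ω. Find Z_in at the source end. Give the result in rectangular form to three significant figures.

λ = v/f = 0.74·c / 448 MHz = 0.496 m
βl = 2π·l/λ = 2π × 0.1 = 36.2°
tan(βl) = tan(36.2°) = 0.731
Z_in = Z_0·(Z_L + jZ_0·tanβl)/(Z_0 + jZ_L·tanβl)
     = 50·(152 + j36.6)/(50 + j111)

Z_in ≈ 39.3 − j50.7 Ω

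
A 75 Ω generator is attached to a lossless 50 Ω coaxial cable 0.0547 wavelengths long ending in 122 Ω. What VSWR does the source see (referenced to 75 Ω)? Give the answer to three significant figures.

βl = 2π × 0.0547 = 19.7°
tan(βl) = 0.358
Z_in = Z_0·(Z_L + jZ_0·tanβl)/(Z_0 + jZ_L·tanβl) = 78.1 − j50.3 Ω
Γ_s = (Z_in − Z_s)/(Z_in + Z_s) = (3.08 − j50.3)/(153 − j50.3), |Γ_s| = 0.313
VSWR = (1 + |Γ_s|)/(1 − |Γ_s|)

VSWR ≈ 1.91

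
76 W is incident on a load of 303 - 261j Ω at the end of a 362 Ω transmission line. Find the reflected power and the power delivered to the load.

|Γ| = |(-59 − j261)/(665 − j261)| = 0.375
|Γ|² = 0.14
P_refl = |Γ|²·P_inc = 10.7 W, P_del = (1 − |Γ|²)·P_inc = 65.3 W

P_reflected ≈ 10.7 W; P_delivered ≈ 65.3 W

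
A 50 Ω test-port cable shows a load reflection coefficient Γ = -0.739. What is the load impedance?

Z_L ≈ 7.5 Ω

Z_L = Z_0·(1 + Γ)/(1 − Γ) = 50·(0.261)/(1.74)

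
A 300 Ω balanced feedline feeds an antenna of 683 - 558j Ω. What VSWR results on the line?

Γ = (Z_L − Z_0)/(Z_L + Z_0) = (383 − j558)/(983 − j558)
|Γ| = 677/1130 = 0.599
VSWR = (1 + |Γ|)/(1 − |Γ|) = 1.6/0.401

VSWR ≈ 3.98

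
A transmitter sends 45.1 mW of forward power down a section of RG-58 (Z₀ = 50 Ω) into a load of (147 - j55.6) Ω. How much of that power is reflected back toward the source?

|Γ| = |(97 − j55.6)/(197 − j55.6)| = 0.546
|Γ|² = 0.298
P_refl = |Γ|²·P_inc = 13.5 mW, P_del = (1 − |Γ|²)·P_inc = 31.6 mW

P_reflected ≈ 13.5 mW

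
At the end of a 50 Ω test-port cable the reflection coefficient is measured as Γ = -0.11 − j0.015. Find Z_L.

Z_L ≈ 40.1 − j1.22 Ω

Z_L = Z_0·(1 + Γ)/(1 − Γ) = 50·(0.89 − j0.015)/(1.11 + j0.015)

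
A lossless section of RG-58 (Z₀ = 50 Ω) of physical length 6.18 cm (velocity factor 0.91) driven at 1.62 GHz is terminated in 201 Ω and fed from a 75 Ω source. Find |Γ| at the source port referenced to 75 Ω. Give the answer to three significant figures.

λ = v/f = 0.91·c / 1.62 GHz = 0.169 m
βl = 2π·l/λ = 2π × 0.367 = 132°
tan(βl) = -1.11
Z_in = Z_0·(Z_L + jZ_0·tanβl)/(Z_0 + jZ_L·tanβl) = 21.5 + j40.2 Ω
Γ_s = (Z_in − Z_s)/(Z_in + Z_s) = (-53.5 + j40.2)/(96.5 + j40.2), |Γ_s| = 0.641

|Γ| ≈ 0.641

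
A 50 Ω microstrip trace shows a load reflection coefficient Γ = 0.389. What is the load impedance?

Z_L ≈ 114 Ω

Z_L = Z_0·(1 + Γ)/(1 − Γ) = 50·(1.39)/(0.611)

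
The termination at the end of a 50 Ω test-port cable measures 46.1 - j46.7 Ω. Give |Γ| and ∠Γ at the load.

Γ ≈ 0.439 ∠ -68.9°

Γ = (Z_L − Z_0)/(Z_L + Z_0) = (-3.9 − j46.7)/(96.1 − j46.7)
|Γ| = 46.9/107 = 0.439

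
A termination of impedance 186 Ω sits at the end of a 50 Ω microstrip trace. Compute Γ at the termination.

Γ = (Z_L − Z_0)/(Z_L + Z_0) = (186 − 50)/(186 + 50) = 136/236

Γ = 0.576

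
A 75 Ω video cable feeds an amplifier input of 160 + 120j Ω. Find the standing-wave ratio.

VSWR ≈ 3.52

Γ = (Z_L − Z_0)/(Z_L + Z_0) = (85 + j120)/(235 + j120)
|Γ| = 147/264 = 0.557
VSWR = (1 + |Γ|)/(1 − |Γ|) = 1.56/0.443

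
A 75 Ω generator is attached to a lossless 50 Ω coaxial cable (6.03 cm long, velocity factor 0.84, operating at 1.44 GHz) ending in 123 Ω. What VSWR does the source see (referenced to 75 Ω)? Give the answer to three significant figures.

VSWR ≈ 3.1

λ = v/f = 0.84·c / 1.44 GHz = 0.175 m
βl = 2π·l/λ = 2π × 0.345 = 124°
tan(βl) = -1.48
Z_in = Z_0·(Z_L + jZ_0·tanβl)/(Z_0 + jZ_L·tanβl) = 27.5 + j26.2 Ω
Γ_s = (Z_in − Z_s)/(Z_in + Z_s) = (-47.5 + j26.2)/(103 + j26.2), |Γ_s| = 0.512
VSWR = (1 + |Γ_s|)/(1 − |Γ_s|)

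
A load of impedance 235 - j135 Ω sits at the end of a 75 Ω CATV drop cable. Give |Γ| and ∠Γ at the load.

Γ = (Z_L − Z_0)/(Z_L + Z_0) = (160 − j135)/(310 − j135)
|Γ| = 209/338 = 0.619

Γ ≈ 0.619 ∠ -16.6°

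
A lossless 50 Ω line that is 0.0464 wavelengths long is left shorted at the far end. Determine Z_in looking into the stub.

βl = 2π × 0.0464 = 16.7°
tan(βl) = 0.3
For a shorted stub, Z_in = jZ_0·tan(βl)

Z_in ≈ +j15 Ω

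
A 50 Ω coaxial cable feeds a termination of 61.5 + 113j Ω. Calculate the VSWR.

VSWR ≈ 6.03

Γ = (Z_L − Z_0)/(Z_L + Z_0) = (11.5 + j113)/(111.5 + j113)
|Γ| = 114/159 = 0.715
VSWR = (1 + |Γ|)/(1 − |Γ|) = 1.72/0.285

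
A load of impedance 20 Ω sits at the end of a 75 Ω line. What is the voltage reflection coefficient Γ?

Γ = (Z_L − Z_0)/(Z_L + Z_0) = (20 − 75)/(20 + 75) = -55/95

Γ = -0.579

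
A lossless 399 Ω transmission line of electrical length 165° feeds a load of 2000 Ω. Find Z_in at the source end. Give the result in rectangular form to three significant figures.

Z_in ≈ 764 + j920 Ω

tan(βl) = tan(165°) = -0.268
Z_in = Z_0·(Z_L + jZ_0·tanβl)/(Z_0 + jZ_L·tanβl)
     = 399·(2000 − j107)/(399 − j536)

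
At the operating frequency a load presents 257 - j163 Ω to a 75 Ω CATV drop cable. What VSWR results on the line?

VSWR ≈ 4.89

Γ = (Z_L − Z_0)/(Z_L + Z_0) = (182 − j163)/(332 − j163)
|Γ| = 244/370 = 0.661
VSWR = (1 + |Γ|)/(1 − |Γ|) = 1.66/0.339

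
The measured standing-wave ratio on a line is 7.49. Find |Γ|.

|Γ| ≈ 0.764

|Γ| = (S − 1)/(S + 1) = (7.49 − 1)/(7.49 + 1) = 6.49/8.49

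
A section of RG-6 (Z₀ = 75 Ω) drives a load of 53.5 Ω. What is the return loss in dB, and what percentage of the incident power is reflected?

Γ = (53.5 − 75)/(53.5 + 75) = -0.167
RL = −20·log₁₀(0.167) = 15.5 dB
P_refl/P_inc = |Γ|² = 0.028

RL ≈ 15.5 dB; 2.8% of incident power reflected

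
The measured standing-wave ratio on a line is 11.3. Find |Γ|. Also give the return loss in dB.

|Γ| = (S − 1)/(S + 1) = (11.3 − 1)/(11.3 + 1) = 10.3/12.3
RL = −20·log₁₀|Γ| = −20·log₁₀(0.837)

|Γ| ≈ 0.837; return loss ≈ 1.54 dB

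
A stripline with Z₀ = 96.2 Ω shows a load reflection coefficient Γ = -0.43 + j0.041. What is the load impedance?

Z_L = Z_0·(1 + Γ)/(1 − Γ) = 96.2·(0.57 + j0.041)/(1.43 − j0.041)

Z_L ≈ 38.2 + j3.85 Ω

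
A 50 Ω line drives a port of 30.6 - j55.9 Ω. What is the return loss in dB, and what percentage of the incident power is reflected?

Γ = (-19.4 − j55.9)/(80.6 − j55.9), |Γ| = 0.603
RL = −20·log₁₀(0.603) = 4.39 dB
P_refl/P_inc = |Γ|² = 0.364

RL ≈ 4.39 dB; 36.4% of incident power reflected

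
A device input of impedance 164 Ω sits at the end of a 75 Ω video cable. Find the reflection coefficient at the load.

Γ = (Z_L − Z_0)/(Z_L + Z_0) = (164 − 75)/(164 + 75) = 89/239

Γ = 0.372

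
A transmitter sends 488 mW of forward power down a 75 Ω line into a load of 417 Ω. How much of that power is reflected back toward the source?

Γ = (417 − 75)/(417 + 75) = 0.695
|Γ|² = 0.483
P_refl = |Γ|²·P_inc = 236 mW, P_del = (1 − |Γ|²)·P_inc = 252 mW

P_reflected ≈ 236 mW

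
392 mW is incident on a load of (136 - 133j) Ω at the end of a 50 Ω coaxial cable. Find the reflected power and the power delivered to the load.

P_reflected ≈ 188 mW; P_delivered ≈ 204 mW

|Γ| = |(86 − j133)/(186 − j133)| = 0.693
|Γ|² = 0.48
P_refl = |Γ|²·P_inc = 188 mW, P_del = (1 − |Γ|²)·P_inc = 204 mW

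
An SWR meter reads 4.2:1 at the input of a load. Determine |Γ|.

|Γ| = (S − 1)/(S + 1) = (4.2 − 1)/(4.2 + 1) = 3.2/5.2

|Γ| ≈ 0.615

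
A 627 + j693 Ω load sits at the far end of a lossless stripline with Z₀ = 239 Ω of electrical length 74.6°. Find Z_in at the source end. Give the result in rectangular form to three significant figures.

tan(βl) = tan(74.6°) = 3.63
Z_in = Z_0·(Z_L + jZ_0·tanβl)/(Z_0 + jZ_L·tanβl)
     = 239·(627 + j1560)/(-2280 + j2280)

Z_in ≈ 49 − j115 Ω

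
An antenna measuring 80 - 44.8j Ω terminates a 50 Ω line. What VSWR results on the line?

Γ = (Z_L − Z_0)/(Z_L + Z_0) = (30 − j44.8)/(130 − j44.8)
|Γ| = 53.9/138 = 0.392
VSWR = (1 + |Γ|)/(1 − |Γ|) = 1.39/0.608

VSWR ≈ 2.29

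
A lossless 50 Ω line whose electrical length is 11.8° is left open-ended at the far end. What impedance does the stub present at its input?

Z_in ≈ −j239 Ω

tan(βl) = 0.209
For an open-ended stub, Z_in = −jZ_0·cot(βl) = −jZ_0/tan(βl)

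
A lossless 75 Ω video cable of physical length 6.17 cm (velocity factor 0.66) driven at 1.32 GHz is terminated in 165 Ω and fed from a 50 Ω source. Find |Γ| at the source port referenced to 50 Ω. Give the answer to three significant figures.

λ = v/f = 0.66·c / 1.32 GHz = 0.15 m
βl = 2π·l/λ = 2π × 0.411 = 148°
tan(βl) = -0.623
Z_in = Z_0·(Z_L + jZ_0·tanβl)/(Z_0 + jZ_L·tanβl) = 79.6 + j62.3 Ω
Γ_s = (Z_in − Z_s)/(Z_in + Z_s) = (29.6 + j62.3)/(130 + j62.3), |Γ_s| = 0.48

|Γ| ≈ 0.48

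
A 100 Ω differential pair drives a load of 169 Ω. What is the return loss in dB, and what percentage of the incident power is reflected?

RL ≈ 11.8 dB; 6.58% of incident power reflected

Γ = (169 − 100)/(169 + 100) = 0.257
RL = −20·log₁₀(0.257) = 11.8 dB
P_refl/P_inc = |Γ|² = 0.0658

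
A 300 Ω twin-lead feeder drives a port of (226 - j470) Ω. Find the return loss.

RL ≈ 3.42 dB

Γ = (-74 − j470)/(526 − j470), |Γ| = 0.675
RL = −20·log₁₀|Γ| = −20·log₁₀(0.675)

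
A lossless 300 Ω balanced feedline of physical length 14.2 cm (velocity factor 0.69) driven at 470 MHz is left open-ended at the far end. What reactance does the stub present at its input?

X_in ≈ 147 Ω (inductive)

λ = v/f = 0.69·c / 470 MHz = 0.44 m
βl = 2π·l/λ = 2π × 0.322 = 116°
tan(βl) = -2.04
For an open-ended stub, Z_in = −jZ_0·cot(βl) = −jZ_0/tan(βl)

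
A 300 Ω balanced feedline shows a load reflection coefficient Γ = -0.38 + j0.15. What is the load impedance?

Z_L = Z_0·(1 + Γ)/(1 − Γ) = 300·(0.62 + j0.15)/(1.38 − j0.15)

Z_L ≈ 130 + j46.7 Ω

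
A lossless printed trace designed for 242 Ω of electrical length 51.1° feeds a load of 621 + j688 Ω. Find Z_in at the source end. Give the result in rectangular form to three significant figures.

Z_in ≈ 95.6 − j271 Ω

tan(βl) = tan(51.1°) = 1.24
Z_in = Z_0·(Z_L + jZ_0·tanβl)/(Z_0 + jZ_L·tanβl)
     = 242·(621 + j988)/(-611 + j770)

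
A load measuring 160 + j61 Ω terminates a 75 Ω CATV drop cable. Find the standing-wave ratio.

Γ = (Z_L − Z_0)/(Z_L + Z_0) = (85 + j61)/(235 + j61)
|Γ| = 105/243 = 0.431
VSWR = (1 + |Γ|)/(1 − |Γ|) = 1.43/0.569

VSWR ≈ 2.51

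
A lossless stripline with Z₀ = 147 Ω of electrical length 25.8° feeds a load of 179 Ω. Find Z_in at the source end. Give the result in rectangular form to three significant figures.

Z_in ≈ 164 − j25.5 Ω

tan(βl) = tan(25.8°) = 0.483
Z_in = Z_0·(Z_L + jZ_0·tanβl)/(Z_0 + jZ_L·tanβl)
     = 147·(179 + j71.1)/(147 + j86.5)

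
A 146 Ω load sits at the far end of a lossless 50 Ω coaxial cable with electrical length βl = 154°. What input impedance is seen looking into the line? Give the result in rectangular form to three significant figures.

Z_in ≈ 59.7 + j60.6 Ω

tan(βl) = tan(154°) = -0.488
Z_in = Z_0·(Z_L + jZ_0·tanβl)/(Z_0 + jZ_L·tanβl)
     = 50·(146 − j24.4)/(50 − j71.2)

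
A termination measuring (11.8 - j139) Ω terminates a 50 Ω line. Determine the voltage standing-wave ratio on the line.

VSWR ≈ 37.2

Γ = (Z_L − Z_0)/(Z_L + Z_0) = (-38.2 − j139)/(61.8 − j139)
|Γ| = 144/152 = 0.948
VSWR = (1 + |Γ|)/(1 − |Γ|) = 1.95/0.0524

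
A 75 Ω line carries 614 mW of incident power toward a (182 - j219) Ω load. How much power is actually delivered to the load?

|Γ| = |(107 − j219)/(257 − j219)| = 0.722
|Γ|² = 0.521
P_refl = |Γ|²·P_inc = 320 mW, P_del = (1 − |Γ|²)·P_inc = 294 mW

P_delivered ≈ 294 mW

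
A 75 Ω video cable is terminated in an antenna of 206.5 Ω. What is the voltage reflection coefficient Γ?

Γ = 0.467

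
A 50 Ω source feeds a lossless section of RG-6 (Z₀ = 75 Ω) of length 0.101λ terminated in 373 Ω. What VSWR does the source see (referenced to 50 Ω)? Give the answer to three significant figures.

VSWR ≈ 6.03

βl = 2π × 0.101 = 36.4°
tan(βl) = 0.736
Z_in = Z_0·(Z_L + jZ_0·tanβl)/(Z_0 + jZ_L·tanβl) = 39.9 − j91 Ω
Γ_s = (Z_in − Z_s)/(Z_in + Z_s) = (-10.1 − j91)/(89.9 − j91), |Γ_s| = 0.716
VSWR = (1 + |Γ_s|)/(1 − |Γ_s|)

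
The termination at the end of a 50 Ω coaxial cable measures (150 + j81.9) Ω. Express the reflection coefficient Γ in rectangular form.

Γ ≈ 0.572 + j0.175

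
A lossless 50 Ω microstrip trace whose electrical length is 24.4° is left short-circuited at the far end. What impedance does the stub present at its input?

Z_in ≈ +j22.7 Ω

tan(βl) = 0.454
For a short-circuited stub, Z_in = jZ_0·tan(βl)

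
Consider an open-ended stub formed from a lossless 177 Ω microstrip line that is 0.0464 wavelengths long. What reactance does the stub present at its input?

βl = 2π × 0.0464 = 16.7°
tan(βl) = 0.3
For an open-ended stub, Z_in = −jZ_0·cot(βl) = −jZ_0/tan(βl)

X_in ≈ -590 Ω (capacitive)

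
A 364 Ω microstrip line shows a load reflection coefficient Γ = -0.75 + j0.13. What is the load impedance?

Z_L = Z_0·(1 + Γ)/(1 − Γ) = 364·(0.25 + j0.13)/(1.75 − j0.13)

Z_L ≈ 49.7 + j30.7 Ω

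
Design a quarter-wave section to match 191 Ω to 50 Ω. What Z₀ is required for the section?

Z_qwt ≈ 97.7 Ω

Z_qwt = √(Z_0·R_L) = √(50 × 191) = √9550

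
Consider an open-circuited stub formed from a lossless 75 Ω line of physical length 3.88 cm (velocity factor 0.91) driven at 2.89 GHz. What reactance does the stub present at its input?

X_in ≈ 119 Ω (inductive)

λ = v/f = 0.91·c / 2.89 GHz = 0.0945 m
βl = 2π·l/λ = 2π × 0.411 = 148°
tan(βl) = -0.628
For an open-circuited stub, Z_in = −jZ_0·cot(βl) = −jZ_0/tan(βl)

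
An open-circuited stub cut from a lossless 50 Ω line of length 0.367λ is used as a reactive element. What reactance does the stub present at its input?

X_in ≈ 45.2 Ω (inductive)

βl = 2π × 0.367 = 132°
tan(βl) = -1.11
For an open-circuited stub, Z_in = −jZ_0·cot(βl) = −jZ_0/tan(βl)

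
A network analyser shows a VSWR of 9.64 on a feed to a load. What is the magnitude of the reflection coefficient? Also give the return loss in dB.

|Γ| ≈ 0.812; return loss ≈ 1.81 dB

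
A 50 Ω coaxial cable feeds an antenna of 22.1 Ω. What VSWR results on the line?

VSWR ≈ 2.26

Γ = (22.1 − 50)/(22.1 + 50) = -0.387
VSWR = (1 + 0.387)/(1 − 0.387)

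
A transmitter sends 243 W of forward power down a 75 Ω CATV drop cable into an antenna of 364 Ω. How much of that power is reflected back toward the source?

Γ = (364 − 75)/(364 + 75) = 0.658
|Γ|² = 0.433
P_refl = |Γ|²·P_inc = 105 W, P_del = (1 − |Γ|²)·P_inc = 138 W

P_reflected ≈ 105 W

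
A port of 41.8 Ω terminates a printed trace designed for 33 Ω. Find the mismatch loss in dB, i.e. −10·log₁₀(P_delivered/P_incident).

Γ = (41.8 − 33)/(41.8 + 33) = 0.118
|Γ|² = 0.0138, so P_del/P_inc = 1 − |Γ|² = 0.986
ML = −10·log₁₀(1 − |Γ|²)

mismatch loss ≈ 0.0605 dB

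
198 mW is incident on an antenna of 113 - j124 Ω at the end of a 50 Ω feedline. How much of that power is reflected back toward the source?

|Γ| = |(63 − j124)/(163 − j124)| = 0.679
|Γ|² = 0.461
P_refl = |Γ|²·P_inc = 91.3 mW, P_del = (1 − |Γ|²)·P_inc = 107 mW

P_reflected ≈ 91.3 mW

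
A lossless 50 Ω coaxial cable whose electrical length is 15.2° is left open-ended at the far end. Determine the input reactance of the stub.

tan(βl) = 0.272
For an open-ended stub, Z_in = −jZ_0·cot(βl) = −jZ_0/tan(βl)

X_in ≈ -184 Ω (capacitive)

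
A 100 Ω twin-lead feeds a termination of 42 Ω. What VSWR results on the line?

VSWR ≈ 2.38

Γ = (42 − 100)/(42 + 100) = -0.408
VSWR = (1 + 0.408)/(1 − 0.408)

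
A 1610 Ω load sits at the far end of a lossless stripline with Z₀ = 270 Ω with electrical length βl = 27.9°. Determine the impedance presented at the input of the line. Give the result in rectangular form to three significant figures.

tan(βl) = tan(27.9°) = 0.529
Z_in = Z_0·(Z_L + jZ_0·tanβl)/(Z_0 + jZ_L·tanβl)
     = 270·(1610 + j143)/(270 + j852)

Z_in ≈ 188 − j450 Ω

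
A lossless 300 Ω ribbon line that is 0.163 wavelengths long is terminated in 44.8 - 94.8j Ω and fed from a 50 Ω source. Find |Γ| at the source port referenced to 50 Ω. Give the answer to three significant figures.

|Γ| ≈ 0.905

βl = 2π × 0.163 = 58.7°
tan(βl) = 1.64
Z_in = Z_0·(Z_L + jZ_0·tanβl)/(Z_0 + jZ_L·tanβl) = 70 + j251 Ω
Γ_s = (Z_in − Z_s)/(Z_in + Z_s) = (20 + j251)/(120 + j251), |Γ_s| = 0.905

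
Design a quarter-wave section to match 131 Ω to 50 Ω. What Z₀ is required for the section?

Z_qwt = √(Z_0·R_L) = √(50 × 131) = √6550

Z_qwt ≈ 80.9 Ω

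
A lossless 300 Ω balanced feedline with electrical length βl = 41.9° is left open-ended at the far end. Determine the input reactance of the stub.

X_in ≈ -334 Ω (capacitive)

tan(βl) = 0.897
For an open-ended stub, Z_in = −jZ_0·cot(βl) = −jZ_0/tan(βl)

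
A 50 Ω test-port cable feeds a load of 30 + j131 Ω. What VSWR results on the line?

VSWR ≈ 13.6

Γ = (Z_L − Z_0)/(Z_L + Z_0) = (-20 + j131)/(80 + j131)
|Γ| = 133/153 = 0.863
VSWR = (1 + |Γ|)/(1 − |Γ|) = 1.86/0.137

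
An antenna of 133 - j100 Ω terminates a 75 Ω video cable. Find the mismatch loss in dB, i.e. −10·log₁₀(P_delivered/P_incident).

Γ = (58 − j100)/(208 − j100), |Γ| = 0.501
|Γ|² = 0.251, so P_del/P_inc = 1 − |Γ|² = 0.749
ML = −10·log₁₀(1 − |Γ|²)

mismatch loss ≈ 1.25 dB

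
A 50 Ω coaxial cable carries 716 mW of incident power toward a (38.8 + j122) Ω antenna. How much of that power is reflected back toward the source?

P_reflected ≈ 472 mW

|Γ| = |(-11.2 + j122)/(88.8 + j122)| = 0.812
|Γ|² = 0.659
P_refl = |Γ|²·P_inc = 472 mW, P_del = (1 − |Γ|²)·P_inc = 244 mW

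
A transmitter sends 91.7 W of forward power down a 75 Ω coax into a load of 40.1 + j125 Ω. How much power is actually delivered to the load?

P_delivered ≈ 38.2 W

|Γ| = |(-34.9 + j125)/(115.1 + j125)| = 0.764
|Γ|² = 0.583
P_refl = |Γ|²·P_inc = 53.5 W, P_del = (1 − |Γ|²)·P_inc = 38.2 W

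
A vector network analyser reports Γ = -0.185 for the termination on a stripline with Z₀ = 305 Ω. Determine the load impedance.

Z_L ≈ 210 Ω

Z_L = Z_0·(1 + Γ)/(1 − Γ) = 305·(0.815)/(1.19)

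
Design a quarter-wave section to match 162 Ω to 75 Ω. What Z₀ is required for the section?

Z_qwt = √(Z_0·R_L) = √(75 × 162) = √12150

Z_qwt ≈ 110 Ω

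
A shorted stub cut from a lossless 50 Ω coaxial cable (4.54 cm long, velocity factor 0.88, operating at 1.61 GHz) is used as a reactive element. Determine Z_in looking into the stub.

λ = v/f = 0.88·c / 1.61 GHz = 0.164 m
βl = 2π·l/λ = 2π × 0.277 = 99.7°
tan(βl) = -5.87
For a shorted stub, Z_in = jZ_0·tan(βl)

Z_in ≈ −j293 Ω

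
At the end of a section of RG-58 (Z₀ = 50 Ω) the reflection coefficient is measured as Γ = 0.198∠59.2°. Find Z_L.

Z_L = Z_0·(1 + Γ)/(1 − Γ) = 50·(1.1 + j0.17)/(0.899 − j0.17)

Z_L ≈ 57.4 + j20.3 Ω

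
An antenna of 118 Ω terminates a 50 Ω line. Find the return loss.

Γ = (118 − 50)/(118 + 50) = 0.405
RL = −20·log₁₀|Γ| = −20·log₁₀(0.405)

RL ≈ 7.86 dB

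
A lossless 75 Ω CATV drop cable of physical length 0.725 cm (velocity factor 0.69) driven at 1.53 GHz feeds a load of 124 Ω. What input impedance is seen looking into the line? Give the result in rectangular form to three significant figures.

λ = v/f = 0.69·c / 1.53 GHz = 0.135 m
βl = 2π·l/λ = 2π × 0.0536 = 19.3°
tan(βl) = tan(19.3°) = 0.35
Z_in = Z_0·(Z_L + jZ_0·tanβl)/(Z_0 + jZ_L·tanβl)
     = 75·(124 + j26.3)/(75 + j43.4)

Z_in ≈ 104 − j34.1 Ω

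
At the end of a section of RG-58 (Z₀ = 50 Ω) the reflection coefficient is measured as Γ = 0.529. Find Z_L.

Z_L = Z_0·(1 + Γ)/(1 − Γ) = 50·(1.53)/(0.471)

Z_L ≈ 162 Ω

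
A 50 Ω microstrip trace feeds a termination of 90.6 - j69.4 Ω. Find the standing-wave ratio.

VSWR ≈ 3.11

Γ = (Z_L − Z_0)/(Z_L + Z_0) = (40.6 − j69.4)/(140.6 − j69.4)
|Γ| = 80.4/157 = 0.513
VSWR = (1 + |Γ|)/(1 − |Γ|) = 1.51/0.487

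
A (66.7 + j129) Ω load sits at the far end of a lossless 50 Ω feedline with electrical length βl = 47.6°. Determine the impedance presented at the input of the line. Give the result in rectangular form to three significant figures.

tan(βl) = tan(47.6°) = 1.1
Z_in = Z_0·(Z_L + jZ_0·tanβl)/(Z_0 + jZ_L·tanβl)
     = 50·(66.7 + j184)/(-91.3 + j73)

Z_in ≈ 26.8 − j79.2 Ω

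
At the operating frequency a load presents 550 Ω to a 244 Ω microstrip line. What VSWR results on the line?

VSWR ≈ 2.25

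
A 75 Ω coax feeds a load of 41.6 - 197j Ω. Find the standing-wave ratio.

VSWR ≈ 14.7

Γ = (Z_L − Z_0)/(Z_L + Z_0) = (-33.4 − j197)/(116.6 − j197)
|Γ| = 200/229 = 0.873
VSWR = (1 + |Γ|)/(1 − |Γ|) = 1.87/0.127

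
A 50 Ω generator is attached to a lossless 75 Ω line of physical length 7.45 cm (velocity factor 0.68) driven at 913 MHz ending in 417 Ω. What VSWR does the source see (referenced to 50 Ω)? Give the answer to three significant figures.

VSWR ≈ 4.9

λ = v/f = 0.68·c / 913 MHz = 0.223 m
βl = 2π·l/λ = 2π × 0.333 = 120°
tan(βl) = -1.73
Z_in = Z_0·(Z_L + jZ_0·tanβl)/(Z_0 + jZ_L·tanβl) = 17.8 + j41.5 Ω
Γ_s = (Z_in − Z_s)/(Z_in + Z_s) = (-32.2 + j41.5)/(67.8 + j41.5), |Γ_s| = 0.661
VSWR = (1 + |Γ_s|)/(1 − |Γ_s|)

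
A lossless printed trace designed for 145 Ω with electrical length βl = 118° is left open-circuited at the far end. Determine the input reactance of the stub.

tan(βl) = -1.88
For an open-circuited stub, Z_in = −jZ_0·cot(βl) = −jZ_0/tan(βl)

X_in ≈ 77.1 Ω (inductive)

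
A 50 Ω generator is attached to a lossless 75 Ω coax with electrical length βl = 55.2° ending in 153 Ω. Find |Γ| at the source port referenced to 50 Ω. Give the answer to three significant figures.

|Γ| ≈ 0.338

tan(βl) = 1.44
Z_in = Z_0·(Z_L + jZ_0·tanβl)/(Z_0 + jZ_L·tanβl) = 48.9 − j35.5 Ω
Γ_s = (Z_in − Z_s)/(Z_in + Z_s) = (-1.15 − j35.5)/(98.9 − j35.5), |Γ_s| = 0.338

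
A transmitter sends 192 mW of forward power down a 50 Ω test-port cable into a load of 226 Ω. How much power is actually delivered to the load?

Γ = (226 − 50)/(226 + 50) = 0.638
|Γ|² = 0.407
P_refl = |Γ|²·P_inc = 78.1 mW, P_del = (1 − |Γ|²)·P_inc = 114 mW

P_delivered ≈ 114 mW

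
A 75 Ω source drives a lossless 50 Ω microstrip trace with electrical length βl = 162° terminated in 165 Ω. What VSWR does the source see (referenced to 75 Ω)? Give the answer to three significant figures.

VSWR ≈ 2.49

tan(βl) = -0.325
Z_in = Z_0·(Z_L + jZ_0·tanβl)/(Z_0 + jZ_L·tanβl) = 84.9 + j74.7 Ω
Γ_s = (Z_in − Z_s)/(Z_in + Z_s) = (9.86 + j74.7)/(160 + j74.7), |Γ_s| = 0.427
VSWR = (1 + |Γ_s|)/(1 − |Γ_s|)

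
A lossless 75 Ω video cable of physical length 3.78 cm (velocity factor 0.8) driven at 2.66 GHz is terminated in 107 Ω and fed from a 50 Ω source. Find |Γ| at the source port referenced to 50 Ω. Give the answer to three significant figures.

λ = v/f = 0.8·c / 2.66 GHz = 0.0902 m
βl = 2π·l/λ = 2π × 0.419 = 151°
tan(βl) = -0.558
Z_in = Z_0·(Z_L + jZ_0·tanβl)/(Z_0 + jZ_L·tanβl) = 85.9 + j26.5 Ω
Γ_s = (Z_in − Z_s)/(Z_in + Z_s) = (35.9 + j26.5)/(136 + j26.5), |Γ_s| = 0.322

|Γ| ≈ 0.322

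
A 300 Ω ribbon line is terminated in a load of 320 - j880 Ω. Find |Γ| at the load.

|Γ| ≈ 0.818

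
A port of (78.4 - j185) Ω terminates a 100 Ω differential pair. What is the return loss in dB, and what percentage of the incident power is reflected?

RL ≈ 2.8 dB; 52.5% of incident power reflected

Γ = (-21.6 − j185)/(178.4 − j185), |Γ| = 0.725
RL = −20·log₁₀(0.725) = 2.8 dB
P_refl/P_inc = |Γ|² = 0.525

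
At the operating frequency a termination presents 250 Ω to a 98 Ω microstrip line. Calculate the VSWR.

Γ = (250 − 98)/(250 + 98) = 0.437
VSWR = (1 + 0.437)/(1 − 0.437)

VSWR ≈ 2.55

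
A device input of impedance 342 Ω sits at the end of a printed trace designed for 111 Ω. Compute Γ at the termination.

Γ = (Z_L − Z_0)/(Z_L + Z_0) = (342 − 111)/(342 + 111) = 231/453

Γ = 0.51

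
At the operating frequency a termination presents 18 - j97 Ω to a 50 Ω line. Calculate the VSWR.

Γ = (Z_L − Z_0)/(Z_L + Z_0) = (-32 − j97)/(68 − j97)
|Γ| = 102/118 = 0.862
VSWR = (1 + |Γ|)/(1 − |Γ|) = 1.86/0.138

VSWR ≈ 13.5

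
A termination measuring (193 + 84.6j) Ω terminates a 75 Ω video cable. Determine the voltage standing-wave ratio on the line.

VSWR ≈ 3.14

Γ = (Z_L − Z_0)/(Z_L + Z_0) = (118 + j84.6)/(268 + j84.6)
|Γ| = 145/281 = 0.517
VSWR = (1 + |Γ|)/(1 − |Γ|) = 1.52/0.483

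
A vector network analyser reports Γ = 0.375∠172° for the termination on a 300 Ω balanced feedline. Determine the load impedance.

Z_L ≈ 137 + j16.6 Ω

Z_L = Z_0·(1 + Γ)/(1 − Γ) = 300·(0.629 + j0.0522)/(1.37 − j0.0522)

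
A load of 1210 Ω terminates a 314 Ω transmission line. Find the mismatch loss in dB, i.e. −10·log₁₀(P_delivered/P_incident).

mismatch loss ≈ 1.84 dB

Γ = (1210 − 314)/(1210 + 314) = 0.588
|Γ|² = 0.346, so P_del/P_inc = 1 − |Γ|² = 0.654
ML = −10·log₁₀(1 − |Γ|²)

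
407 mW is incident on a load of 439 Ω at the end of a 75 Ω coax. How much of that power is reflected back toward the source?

Γ = (439 − 75)/(439 + 75) = 0.708
|Γ|² = 0.502
P_refl = |Γ|²·P_inc = 204 mW, P_del = (1 − |Γ|²)·P_inc = 203 mW

P_reflected ≈ 204 mW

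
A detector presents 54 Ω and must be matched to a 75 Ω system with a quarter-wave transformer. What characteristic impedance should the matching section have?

Z_qwt ≈ 63.6 Ω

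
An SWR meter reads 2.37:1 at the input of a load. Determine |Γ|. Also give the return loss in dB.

|Γ| ≈ 0.407; return loss ≈ 7.82 dB

|Γ| = (S − 1)/(S + 1) = (2.37 − 1)/(2.37 + 1) = 1.37/3.37
RL = −20·log₁₀|Γ| = −20·log₁₀(0.407)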